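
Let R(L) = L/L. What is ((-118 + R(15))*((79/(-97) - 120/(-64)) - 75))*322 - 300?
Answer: 1080694149/388 ≈ 2.7853e+6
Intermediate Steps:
R(L) = 1
((-118 + R(15))*((79/(-97) - 120/(-64)) - 75))*322 - 300 = ((-118 + 1)*((79/(-97) - 120/(-64)) - 75))*322 - 300 = -117*((79*(-1/97) - 120*(-1/64)) - 75)*322 - 300 = -117*((-79/97 + 15/8) - 75)*322 - 300 = -117*(823/776 - 75)*322 - 300 = -117*(-57377/776)*322 - 300 = (6713109/776)*322 - 300 = 1080810549/388 - 300 = 1080694149/388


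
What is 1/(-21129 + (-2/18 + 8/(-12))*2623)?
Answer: -9/208522 ≈ -4.3161e-5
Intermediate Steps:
1/(-21129 + (-2/18 + 8/(-12))*2623) = 1/(-21129 + (-2*1/18 + 8*(-1/12))*2623) = 1/(-21129 + (-1/9 - 2/3)*2623) = 1/(-21129 - 7/9*2623) = 1/(-21129 - 18361/9) = 1/(-208522/9) = -9/208522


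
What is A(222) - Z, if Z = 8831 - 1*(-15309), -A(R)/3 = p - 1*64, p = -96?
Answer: -23660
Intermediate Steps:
A(R) = 480 (A(R) = -3*(-96 - 1*64) = -3*(-96 - 64) = -3*(-160) = 480)
Z = 24140 (Z = 8831 + 15309 = 24140)
A(222) - Z = 480 - 1*24140 = 480 - 24140 = -23660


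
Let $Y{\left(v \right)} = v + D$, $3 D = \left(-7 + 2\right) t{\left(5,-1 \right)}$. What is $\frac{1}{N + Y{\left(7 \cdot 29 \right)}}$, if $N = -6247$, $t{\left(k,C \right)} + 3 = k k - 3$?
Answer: $- \frac{3}{18227} \approx -0.00016459$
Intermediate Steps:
$t{\left(k,C \right)} = -6 + k^{2}$ ($t{\left(k,C \right)} = -3 + \left(k k - 3\right) = -3 + \left(k^{2} - 3\right) = -3 + \left(-3 + k^{2}\right) = -6 + k^{2}$)
$D = - \frac{95}{3}$ ($D = \frac{\left(-7 + 2\right) \left(-6 + 5^{2}\right)}{3} = \frac{\left(-5\right) \left(-6 + 25\right)}{3} = \frac{\left(-5\right) 19}{3} = \frac{1}{3} \left(-95\right) = - \frac{95}{3} \approx -31.667$)
$Y{\left(v \right)} = - \frac{95}{3} + v$ ($Y{\left(v \right)} = v - \frac{95}{3} = - \frac{95}{3} + v$)
$\frac{1}{N + Y{\left(7 \cdot 29 \right)}} = \frac{1}{-6247 + \left(- \frac{95}{3} + 7 \cdot 29\right)} = \frac{1}{-6247 + \left(- \frac{95}{3} + 203\right)} = \frac{1}{-6247 + \frac{514}{3}} = \frac{1}{- \frac{18227}{3}} = - \frac{3}{18227}$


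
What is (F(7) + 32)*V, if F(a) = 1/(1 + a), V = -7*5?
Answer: -8995/8 ≈ -1124.4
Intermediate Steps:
V = -35
(F(7) + 32)*V = (1/(1 + 7) + 32)*(-35) = (1/8 + 32)*(-35) = (⅛ + 32)*(-35) = (257/8)*(-35) = -8995/8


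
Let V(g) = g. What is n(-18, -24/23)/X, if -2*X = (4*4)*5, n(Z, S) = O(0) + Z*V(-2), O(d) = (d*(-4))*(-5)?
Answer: -9/10 ≈ -0.90000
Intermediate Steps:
O(d) = 20*d (O(d) = -4*d*(-5) = 20*d)
n(Z, S) = -2*Z (n(Z, S) = 20*0 + Z*(-2) = 0 - 2*Z = -2*Z)
X = -40 (X = -4*4*5/2 = -8*5 = -1/2*80 = -40)
n(-18, -24/23)/X = -2*(-18)/(-40) = 36*(-1/40) = -9/10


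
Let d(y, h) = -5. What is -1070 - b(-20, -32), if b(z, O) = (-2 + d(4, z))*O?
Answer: -1294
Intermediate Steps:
b(z, O) = -7*O (b(z, O) = (-2 - 5)*O = -7*O)
-1070 - b(-20, -32) = -1070 - (-7)*(-32) = -1070 - 1*224 = -1070 - 224 = -1294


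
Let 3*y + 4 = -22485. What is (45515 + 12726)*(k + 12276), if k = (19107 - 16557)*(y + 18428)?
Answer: 1624226522266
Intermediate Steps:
y = -22489/3 (y = -4/3 + (⅓)*(-22485) = -4/3 - 7495 = -22489/3 ≈ -7496.3)
k = 27875750 (k = (19107 - 16557)*(-22489/3 + 18428) = 2550*(32795/3) = 27875750)
(45515 + 12726)*(k + 12276) = (45515 + 12726)*(27875750 + 12276) = 58241*27888026 = 1624226522266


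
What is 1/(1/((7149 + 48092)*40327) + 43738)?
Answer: 2227703807/97435309110567 ≈ 2.2863e-5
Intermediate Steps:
1/(1/((7149 + 48092)*40327) + 43738) = 1/((1/40327)/55241 + 43738) = 1/((1/55241)*(1/40327) + 43738) = 1/(1/2227703807 + 43738) = 1/(97435309110567/2227703807) = 2227703807/97435309110567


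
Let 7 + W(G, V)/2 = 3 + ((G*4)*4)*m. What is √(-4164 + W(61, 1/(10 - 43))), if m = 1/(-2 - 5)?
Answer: 2*I*√54523/7 ≈ 66.715*I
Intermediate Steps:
m = -⅐ (m = 1/(-7) = -⅐ ≈ -0.14286)
W(G, V) = -8 - 32*G/7 (W(G, V) = -14 + 2*(3 + ((G*4)*4)*(-⅐)) = -14 + 2*(3 + ((4*G)*4)*(-⅐)) = -14 + 2*(3 + (16*G)*(-⅐)) = -14 + 2*(3 - 16*G/7) = -14 + (6 - 32*G/7) = -8 - 32*G/7)
√(-4164 + W(61, 1/(10 - 43))) = √(-4164 + (-8 - 32/7*61)) = √(-4164 + (-8 - 1952/7)) = √(-4164 - 2008/7) = √(-31156/7) = 2*I*√54523/7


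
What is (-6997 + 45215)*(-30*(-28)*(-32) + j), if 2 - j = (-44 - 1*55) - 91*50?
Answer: -849547922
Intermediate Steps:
j = 4651 (j = 2 - ((-44 - 1*55) - 91*50) = 2 - ((-44 - 55) - 4550) = 2 - (-99 - 4550) = 2 - 1*(-4649) = 2 + 4649 = 4651)
(-6997 + 45215)*(-30*(-28)*(-32) + j) = (-6997 + 45215)*(-30*(-28)*(-32) + 4651) = 38218*(840*(-32) + 4651) = 38218*(-26880 + 4651) = 38218*(-22229) = -849547922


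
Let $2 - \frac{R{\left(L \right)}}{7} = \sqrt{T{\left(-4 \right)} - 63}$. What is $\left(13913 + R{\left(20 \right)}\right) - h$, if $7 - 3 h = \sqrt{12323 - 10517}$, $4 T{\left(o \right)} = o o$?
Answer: $\frac{41774}{3} + \frac{\sqrt{1806}}{3} - 7 i \sqrt{59} \approx 13939.0 - 53.768 i$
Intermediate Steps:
$T{\left(o \right)} = \frac{o^{2}}{4}$ ($T{\left(o \right)} = \frac{o o}{4} = \frac{o^{2}}{4}$)
$R{\left(L \right)} = 14 - 7 i \sqrt{59}$ ($R{\left(L \right)} = 14 - 7 \sqrt{\frac{\left(-4\right)^{2}}{4} - 63} = 14 - 7 \sqrt{\frac{1}{4} \cdot 16 - 63} = 14 - 7 \sqrt{4 - 63} = 14 - 7 \sqrt{-59} = 14 - 7 i \sqrt{59}$)
$h = \frac{7}{3} - \frac{\sqrt{1806}}{3}$ ($h = \frac{7}{3} - \frac{\sqrt{12323 - 10517}}{3} = \frac{7}{3} - \frac{\sqrt{1806}}{3} \approx -11.832$)
$\left(13913 + R{\left(20 \right)}\right) - h = \left(13913 + \left(14 - 7 i \sqrt{59}\right)\right) - \left(\frac{7}{3} - \frac{\sqrt{1806}}{3}\right) = \left(13927 - 7 i \sqrt{59}\right) - \left(\frac{7}{3} - \frac{\sqrt{1806}}{3}\right) = \frac{41774}{3} + \frac{\sqrt{1806}}{3} - 7 i \sqrt{59}$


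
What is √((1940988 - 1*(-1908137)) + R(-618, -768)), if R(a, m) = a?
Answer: √3848507 ≈ 1961.8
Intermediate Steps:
√((1940988 - 1*(-1908137)) + R(-618, -768)) = √((1940988 - 1*(-1908137)) - 618) = √((1940988 + 1908137) - 618) = √(3849125 - 618) = √3848507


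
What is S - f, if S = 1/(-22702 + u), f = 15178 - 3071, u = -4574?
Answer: -330230533/27276 ≈ -12107.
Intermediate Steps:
f = 12107
S = -1/27276 (S = 1/(-22702 - 4574) = 1/(-27276) = -1/27276 ≈ -3.6662e-5)
S - f = -1/27276 - 1*12107 = -1/27276 - 12107 = -330230533/27276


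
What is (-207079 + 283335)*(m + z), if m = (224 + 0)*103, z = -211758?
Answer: -14388439616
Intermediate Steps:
m = 23072 (m = 224*103 = 23072)
(-207079 + 283335)*(m + z) = (-207079 + 283335)*(23072 - 211758) = 76256*(-188686) = -14388439616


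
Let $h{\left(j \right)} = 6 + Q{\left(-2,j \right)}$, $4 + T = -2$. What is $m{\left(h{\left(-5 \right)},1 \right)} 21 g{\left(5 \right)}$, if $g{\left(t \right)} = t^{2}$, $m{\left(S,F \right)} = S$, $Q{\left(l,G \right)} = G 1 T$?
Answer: $18900$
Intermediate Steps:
$T = -6$ ($T = -4 - 2 = -6$)
$Q{\left(l,G \right)} = - 6 G$ ($Q{\left(l,G \right)} = G 1 \left(-6\right) = G \left(-6\right) = - 6 G$)
$h{\left(j \right)} = 6 - 6 j$
$m{\left(h{\left(-5 \right)},1 \right)} 21 g{\left(5 \right)} = \left(6 - -30\right) 21 \cdot 5^{2} = \left(6 + 30\right) 21 \cdot 25 = 36 \cdot 21 \cdot 25 = 756 \cdot 25 = 18900$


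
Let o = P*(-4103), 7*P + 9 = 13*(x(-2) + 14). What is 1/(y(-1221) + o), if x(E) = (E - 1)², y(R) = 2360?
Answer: -7/1173350 ≈ -5.9658e-6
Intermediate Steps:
x(E) = (-1 + E)²
P = 290/7 (P = -9/7 + (13*((-1 - 2)² + 14))/7 = -9/7 + (13*((-3)² + 14))/7 = -9/7 + (13*(9 + 14))/7 = -9/7 + (13*23)/7 = -9/7 + (⅐)*299 = -9/7 + 299/7 = 290/7 ≈ 41.429)
o = -1189870/7 (o = (290/7)*(-4103) = -1189870/7 ≈ -1.6998e+5)
1/(y(-1221) + o) = 1/(2360 - 1189870/7) = 1/(-1173350/7) = -7/1173350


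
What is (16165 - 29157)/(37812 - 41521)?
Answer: 12992/3709 ≈ 3.5028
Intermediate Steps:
(16165 - 29157)/(37812 - 41521) = -12992/(-3709) = -12992*(-1/3709) = 12992/3709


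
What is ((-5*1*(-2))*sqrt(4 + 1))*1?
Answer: 10*sqrt(5) ≈ 22.361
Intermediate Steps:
((-5*1*(-2))*sqrt(4 + 1))*1 = ((-5*(-2))*sqrt(5))*1 = (10*sqrt(5))*1 = 10*sqrt(5)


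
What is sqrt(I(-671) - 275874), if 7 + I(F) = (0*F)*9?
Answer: I*sqrt(275881) ≈ 525.24*I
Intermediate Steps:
I(F) = -7 (I(F) = -7 + (0*F)*9 = -7 + 0*9 = -7 + 0 = -7)
sqrt(I(-671) - 275874) = sqrt(-7 - 275874) = sqrt(-275881) = I*sqrt(275881)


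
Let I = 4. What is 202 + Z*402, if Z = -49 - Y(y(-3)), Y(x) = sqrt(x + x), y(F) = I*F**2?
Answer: -19496 - 2412*sqrt(2) ≈ -22907.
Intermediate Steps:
y(F) = 4*F**2
Y(x) = sqrt(2)*sqrt(x) (Y(x) = sqrt(2*x) = sqrt(2)*sqrt(x))
Z = -49 - 6*sqrt(2) (Z = -49 - sqrt(2)*sqrt(4*(-3)**2) = -49 - sqrt(2)*sqrt(4*9) = -49 - sqrt(2)*sqrt(36) = -49 - sqrt(2)*6 = -49 - 6*sqrt(2) ≈ -57.485)
202 + Z*402 = 202 + (-49 - 6*sqrt(2))*402 = 202 + (-19698 - 2412*sqrt(2)) = -19496 - 2412*sqrt(2)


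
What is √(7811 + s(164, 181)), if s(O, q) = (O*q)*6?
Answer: 19*√515 ≈ 431.18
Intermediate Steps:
s(O, q) = 6*O*q
√(7811 + s(164, 181)) = √(7811 + 6*164*181) = √(7811 + 178104) = √185915 = 19*√515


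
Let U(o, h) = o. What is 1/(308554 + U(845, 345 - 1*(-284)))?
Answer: 1/309399 ≈ 3.2321e-6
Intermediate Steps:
1/(308554 + U(845, 345 - 1*(-284))) = 1/(308554 + 845) = 1/309399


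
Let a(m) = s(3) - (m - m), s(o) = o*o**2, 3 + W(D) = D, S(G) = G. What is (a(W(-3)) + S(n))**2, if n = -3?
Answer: 576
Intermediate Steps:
W(D) = -3 + D
s(o) = o**3
a(m) = 27 (a(m) = 3**3 - (m - m) = 27 - 1*0 = 27 + 0 = 27)
(a(W(-3)) + S(n))**2 = (27 - 3)**2 = 24**2 = 576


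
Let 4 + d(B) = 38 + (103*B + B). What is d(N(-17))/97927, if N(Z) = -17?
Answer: -1734/97927 ≈ -0.017707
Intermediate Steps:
d(B) = 34 + 104*B (d(B) = -4 + (38 + (103*B + B)) = -4 + (38 + 104*B) = 34 + 104*B)
d(N(-17))/97927 = (34 + 104*(-17))/97927 = (34 - 1768)*(1/97927) = -1734*1/97927 = -1734/97927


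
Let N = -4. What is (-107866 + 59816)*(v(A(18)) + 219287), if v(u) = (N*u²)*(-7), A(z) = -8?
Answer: -10622845950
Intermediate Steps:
v(u) = 28*u² (v(u) = -4*u²*(-7) = 28*u²)
(-107866 + 59816)*(v(A(18)) + 219287) = (-107866 + 59816)*(28*(-8)² + 219287) = -48050*(28*64 + 219287) = -48050*(1792 + 219287) = -48050*221079 = -10622845950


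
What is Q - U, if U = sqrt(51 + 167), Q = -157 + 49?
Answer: -108 - sqrt(218) ≈ -122.76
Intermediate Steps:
Q = -108
U = sqrt(218) ≈ 14.765
Q - U = -108 - sqrt(218)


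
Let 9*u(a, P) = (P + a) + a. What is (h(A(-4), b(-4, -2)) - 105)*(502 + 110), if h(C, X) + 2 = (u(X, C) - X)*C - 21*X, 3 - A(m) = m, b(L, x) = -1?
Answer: -45968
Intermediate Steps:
u(a, P) = P/9 + 2*a/9 (u(a, P) = ((P + a) + a)/9 = (P + 2*a)/9 = P/9 + 2*a/9)
A(m) = 3 - m
h(C, X) = -2 - 21*X + C*(-7*X/9 + C/9) (h(C, X) = -2 + (((C/9 + 2*X/9) - X)*C - 21*X) = -2 + ((-7*X/9 + C/9)*C - 21*X) = -2 + (C*(-7*X/9 + C/9) - 21*X) = -2 + (-21*X + C*(-7*X/9 + C/9)) = -2 - 21*X + C*(-7*X/9 + C/9))
(h(A(-4), b(-4, -2)) - 105)*(502 + 110) = ((-2 - 21*(-1) + (3 - 1*(-4))²/9 - 7/9*(3 - 1*(-4))*(-1)) - 105)*(502 + 110) = ((-2 + 21 + (3 + 4)²/9 - 7/9*(3 + 4)*(-1)) - 105)*612 = ((-2 + 21 + (⅑)*7² - 7/9*7*(-1)) - 105)*612 = ((-2 + 21 + (⅑)*49 + 49/9) - 105)*612 = ((-2 + 21 + 49/9 + 49/9) - 105)*612 = (269/9 - 105)*612 = -676/9*612 = -45968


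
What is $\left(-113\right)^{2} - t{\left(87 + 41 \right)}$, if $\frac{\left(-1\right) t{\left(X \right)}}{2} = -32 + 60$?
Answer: $12825$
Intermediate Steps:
$t{\left(X \right)} = -56$ ($t{\left(X \right)} = - 2 \left(-32 + 60\right) = \left(-2\right) 28 = -56$)
$\left(-113\right)^{2} - t{\left(87 + 41 \right)} = \left(-113\right)^{2} - -56 = 12769 + 56 = 12825$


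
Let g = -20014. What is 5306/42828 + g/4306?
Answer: -208577989/46104342 ≈ -4.5240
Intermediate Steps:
5306/42828 + g/4306 = 5306/42828 - 20014/4306 = 5306*(1/42828) - 20014*1/4306 = 2653/21414 - 10007/2153 = -208577989/46104342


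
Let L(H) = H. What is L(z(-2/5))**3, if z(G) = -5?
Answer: -125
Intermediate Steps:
L(z(-2/5))**3 = (-5)**3 = -125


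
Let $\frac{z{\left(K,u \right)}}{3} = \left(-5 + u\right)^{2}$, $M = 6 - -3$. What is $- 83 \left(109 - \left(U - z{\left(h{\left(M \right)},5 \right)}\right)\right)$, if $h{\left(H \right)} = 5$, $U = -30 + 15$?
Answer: $-10292$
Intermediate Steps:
$M = 9$ ($M = 6 + 3 = 9$)
$U = -15$
$z{\left(K,u \right)} = 3 \left(-5 + u\right)^{2}$
$- 83 \left(109 - \left(U - z{\left(h{\left(M \right)},5 \right)}\right)\right) = - 83 \left(109 + \left(3 \left(-5 + 5\right)^{2} - -15\right)\right) = - 83 \left(109 + \left(3 \cdot 0^{2} + 15\right)\right) = - 83 \left(109 + \left(3 \cdot 0 + 15\right)\right) = - 83 \left(109 + \left(0 + 15\right)\right) = - 83 \left(109 + 15\right) = \left(-83\right) 124 = -10292$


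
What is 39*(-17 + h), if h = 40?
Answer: 897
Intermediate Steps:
39*(-17 + h) = 39*(-17 + 40) = 39*23 = 897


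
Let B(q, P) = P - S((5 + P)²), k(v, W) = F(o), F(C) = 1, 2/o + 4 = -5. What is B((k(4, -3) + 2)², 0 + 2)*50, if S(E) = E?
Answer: -2350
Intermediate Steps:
o = -2/9 (o = 2/(-4 - 5) = 2/(-9) = 2*(-⅑) = -2/9 ≈ -0.22222)
k(v, W) = 1
B(q, P) = P - (5 + P)²
B((k(4, -3) + 2)², 0 + 2)*50 = ((0 + 2) - (5 + (0 + 2))²)*50 = (2 - (5 + 2)²)*50 = (2 - 1*7²)*50 = (2 - 1*49)*50 = (2 - 49)*50 = -47*50 = -2350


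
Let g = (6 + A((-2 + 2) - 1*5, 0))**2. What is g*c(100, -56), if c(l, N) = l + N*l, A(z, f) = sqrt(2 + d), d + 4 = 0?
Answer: -187000 - 66000*I*sqrt(2) ≈ -1.87e+5 - 93338.0*I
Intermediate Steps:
d = -4 (d = -4 + 0 = -4)
A(z, f) = I*sqrt(2) (A(z, f) = sqrt(2 - 4) = sqrt(-2) = I*sqrt(2))
g = (6 + I*sqrt(2))**2 ≈ 34.0 + 16.971*I
g*c(100, -56) = (6 + I*sqrt(2))**2*(100*(1 - 56)) = (6 + I*sqrt(2))**2*(100*(-55)) = (6 + I*sqrt(2))**2*(-5500) = -5500*(6 + I*sqrt(2))**2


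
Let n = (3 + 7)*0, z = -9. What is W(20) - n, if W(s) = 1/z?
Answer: -⅑ ≈ -0.11111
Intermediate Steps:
W(s) = -⅑ (W(s) = 1/(-9) = -⅑)
n = 0 (n = 10*0 = 0)
W(20) - n = -⅑ - 1*0 = -⅑ + 0 = -⅑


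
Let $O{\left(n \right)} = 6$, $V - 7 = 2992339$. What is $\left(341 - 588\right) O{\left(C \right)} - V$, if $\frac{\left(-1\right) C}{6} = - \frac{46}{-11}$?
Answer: $-2993828$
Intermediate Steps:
$V = 2992346$ ($V = 7 + 2992339 = 2992346$)
$C = - \frac{276}{11}$ ($C = - 6 \left(- \frac{46}{-11}\right) = - 6 \left(\left(-46\right) \left(- \frac{1}{11}\right)\right) = \left(-6\right) \frac{46}{11} = - \frac{276}{11} \approx -25.091$)
$\left(341 - 588\right) O{\left(C \right)} - V = \left(341 - 588\right) 6 - 2992346 = \left(-247\right) 6 - 2992346 = -1482 - 2992346 = -2993828$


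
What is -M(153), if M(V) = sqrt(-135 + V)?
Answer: -3*sqrt(2) ≈ -4.2426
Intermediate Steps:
-M(153) = -sqrt(-135 + 153) = -sqrt(18) = -3*sqrt(2)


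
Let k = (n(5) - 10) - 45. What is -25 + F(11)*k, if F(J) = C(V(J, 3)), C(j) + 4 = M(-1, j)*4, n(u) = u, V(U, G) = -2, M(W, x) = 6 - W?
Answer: -1225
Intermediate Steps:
C(j) = 24 (C(j) = -4 + (6 - 1*(-1))*4 = -4 + (6 + 1)*4 = -4 + 7*4 = -4 + 28 = 24)
F(J) = 24
k = -50 (k = (5 - 10) - 45 = -5 - 45 = -50)
-25 + F(11)*k = -25 + 24*(-50) = -25 - 1200 = -1225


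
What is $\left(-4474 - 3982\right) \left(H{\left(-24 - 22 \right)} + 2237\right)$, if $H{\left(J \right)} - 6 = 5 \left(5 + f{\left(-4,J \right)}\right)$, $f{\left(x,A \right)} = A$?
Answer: $-17233328$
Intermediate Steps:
$H{\left(J \right)} = 31 + 5 J$ ($H{\left(J \right)} = 6 + 5 \left(5 + J\right) = 6 + \left(25 + 5 J\right) = 31 + 5 J$)
$\left(-4474 - 3982\right) \left(H{\left(-24 - 22 \right)} + 2237\right) = \left(-4474 - 3982\right) \left(\left(31 + 5 \left(-24 - 22\right)\right) + 2237\right) = - 8456 \left(\left(31 + 5 \left(-24 - 22\right)\right) + 2237\right) = - 8456 \left(\left(31 + 5 \left(-46\right)\right) + 2237\right) = - 8456 \left(\left(31 - 230\right) + 2237\right) = - 8456 \left(-199 + 2237\right) = \left(-8456\right) 2038 = -17233328$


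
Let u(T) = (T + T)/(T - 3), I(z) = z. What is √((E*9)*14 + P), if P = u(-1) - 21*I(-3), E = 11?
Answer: √5798/2 ≈ 38.072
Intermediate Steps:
u(T) = 2*T/(-3 + T) (u(T) = (2*T)/(-3 + T) = 2*T/(-3 + T))
P = 127/2 (P = 2*(-1)/(-3 - 1) - 21*(-3) = 2*(-1)/(-4) + 63 = 2*(-1)*(-¼) + 63 = ½ + 63 = 127/2 ≈ 63.500)
√((E*9)*14 + P) = √((11*9)*14 + 127/2) = √(99*14 + 127/2) = √(1386 + 127/2) = √(2899/2) = √5798/2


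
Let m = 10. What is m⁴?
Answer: 10000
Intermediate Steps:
m⁴ = 10⁴ = 10000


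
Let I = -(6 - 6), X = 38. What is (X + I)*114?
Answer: 4332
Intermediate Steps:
I = 0 (I = -1*0 = 0)
(X + I)*114 = (38 + 0)*114 = 38*114 = 4332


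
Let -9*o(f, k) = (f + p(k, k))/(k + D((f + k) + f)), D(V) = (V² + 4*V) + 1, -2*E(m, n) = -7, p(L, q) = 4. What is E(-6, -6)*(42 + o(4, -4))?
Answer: 38339/261 ≈ 146.89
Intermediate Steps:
E(m, n) = 7/2 (E(m, n) = -½*(-7) = 7/2)
D(V) = 1 + V² + 4*V
o(f, k) = -(4 + f)/(9*(1 + (k + 2*f)² + 5*k + 8*f)) (o(f, k) = -(f + 4)/(9*(k + (1 + ((f + k) + f)² + 4*((f + k) + f)))) = -(4 + f)/(9*(k + (1 + (k + 2*f)² + 4*(k + 2*f)))) = -(4 + f)/(9*(k + (1 + (k + 2*f)² + (4*k + 8*f)))) = -(4 + f)/(9*(k + (1 + (k + 2*f)² + 4*k + 8*f))) = -(4 + f)/(9*(1 + (k + 2*f)² + 5*k + 8*f)))
E(-6, -6)*(42 + o(4, -4)) = 7*(42 + (-4 - 1*4)/(9*(1 + (-4 + 2*4)² + 5*(-4) + 8*4)))/2 = 7*(42 + (-4 - 4)/(9*(1 + (-4 + 8)² - 20 + 32)))/2 = 7*(42 + (⅑)*(-8)/(1 + 4² - 20 + 32))/2 = 7*(42 + (⅑)*(-8)/(1 + 16 - 20 + 32))/2 = 7*(42 + (⅑)*(-8)/29)/2 = 7*(42 + (⅑)*(1/29)*(-8))/2 = 7*(42 - 8/261)/2 = (7/2)*(10954/261) = 38339/261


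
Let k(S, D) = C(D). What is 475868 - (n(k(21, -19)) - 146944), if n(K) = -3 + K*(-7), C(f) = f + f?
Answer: 622549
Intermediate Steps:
C(f) = 2*f
k(S, D) = 2*D
n(K) = -3 - 7*K
475868 - (n(k(21, -19)) - 146944) = 475868 - ((-3 - 14*(-19)) - 146944) = 475868 - ((-3 - 7*(-38)) - 146944) = 475868 - ((-3 + 266) - 146944) = 475868 - (263 - 146944) = 475868 - 1*(-146681) = 475868 + 146681 = 622549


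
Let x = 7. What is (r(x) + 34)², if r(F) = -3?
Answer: 961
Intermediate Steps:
(r(x) + 34)² = (-3 + 34)² = 31² = 961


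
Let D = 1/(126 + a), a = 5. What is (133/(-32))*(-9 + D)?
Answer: 78337/2096 ≈ 37.375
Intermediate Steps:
D = 1/131 (D = 1/(126 + 5) = 1/131 ≈ 0.0076336)
(133/(-32))*(-9 + D) = (133/(-32))*(-9 + 1/131) = (133*(-1/32))*(-1178/131) = -133/32*(-1178/131) = 78337/2096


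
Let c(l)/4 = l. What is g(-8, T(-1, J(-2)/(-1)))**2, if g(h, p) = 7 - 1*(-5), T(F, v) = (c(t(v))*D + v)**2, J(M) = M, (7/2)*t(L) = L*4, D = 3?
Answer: 144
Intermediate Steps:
t(L) = 8*L/7 (t(L) = 2*(L*4)/7 = 2*(4*L)/7 = 8*L/7)
c(l) = 4*l
T(F, v) = 10609*v**2/49 (T(F, v) = ((4*(8*v/7))*3 + v)**2 = ((32*v/7)*3 + v)**2 = (96*v/7 + v)**2 = (103*v/7)**2 = 10609*v**2/49)
g(h, p) = 12 (g(h, p) = 7 + 5 = 12)
g(-8, T(-1, J(-2)/(-1)))**2 = 12**2 = 144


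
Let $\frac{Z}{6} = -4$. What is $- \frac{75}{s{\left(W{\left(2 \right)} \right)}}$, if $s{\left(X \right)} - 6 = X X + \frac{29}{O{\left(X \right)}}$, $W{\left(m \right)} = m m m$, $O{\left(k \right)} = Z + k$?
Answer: $- \frac{1200}{1091} \approx -1.0999$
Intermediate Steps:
$Z = -24$ ($Z = 6 \left(-4\right) = -24$)
$O{\left(k \right)} = -24 + k$
$W{\left(m \right)} = m^{3}$ ($W{\left(m \right)} = m^{2} m = m^{3}$)
$s{\left(X \right)} = 6 + X^{2} + \frac{29}{-24 + X}$ ($s{\left(X \right)} = 6 + \left(X X + \frac{29}{-24 + X}\right) = 6 + \left(X^{2} + \frac{29}{-24 + X}\right) = 6 + X^{2} + \frac{29}{-24 + X}$)
$- \frac{75}{s{\left(W{\left(2 \right)} \right)}} = - \frac{75}{\frac{1}{-24 + 2^{3}} \left(29 + \left(-24 + 2^{3}\right) \left(6 + \left(2^{3}\right)^{2}\right)\right)} = - \frac{75}{\frac{1}{-24 + 8} \left(29 + \left(-24 + 8\right) \left(6 + 8^{2}\right)\right)} = - \frac{75}{\frac{1}{-16} \left(29 - 16 \left(6 + 64\right)\right)} = - \frac{75}{\left(- \frac{1}{16}\right) \left(29 - 1120\right)} = - \frac{75}{\left(- \frac{1}{16}\right) \left(-1091\right)} = - \frac{75}{\frac{1091}{16}} = \left(-75\right) \frac{16}{1091} = - \frac{1200}{1091}$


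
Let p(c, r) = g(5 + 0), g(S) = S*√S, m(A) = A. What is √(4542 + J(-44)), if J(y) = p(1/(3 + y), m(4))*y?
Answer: √(4542 - 220*√5) ≈ 63.640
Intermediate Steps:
g(S) = S^(3/2)
p(c, r) = 5*√5 (p(c, r) = (5 + 0)^(3/2) = 5^(3/2) = 5*√5)
J(y) = 5*y*√5 (J(y) = (5*√5)*y = 5*y*√5)
√(4542 + J(-44)) = √(4542 + 5*(-44)*√5) = √(4542 - 220*√5)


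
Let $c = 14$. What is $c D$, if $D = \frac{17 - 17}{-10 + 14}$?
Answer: $0$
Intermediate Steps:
$D = 0$ ($D = \frac{0}{4} = 0 \cdot \frac{1}{4} = 0$)
$c D = 14 \cdot 0 = 0$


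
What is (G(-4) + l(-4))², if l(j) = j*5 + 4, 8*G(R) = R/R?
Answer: 16129/64 ≈ 252.02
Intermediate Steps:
G(R) = ⅛ (G(R) = (R/R)/8 = (⅛)*1 = ⅛)
l(j) = 4 + 5*j (l(j) = 5*j + 4 = 4 + 5*j)
(G(-4) + l(-4))² = (⅛ + (4 + 5*(-4)))² = (⅛ + (4 - 20))² = (⅛ - 16)² = (-127/8)² = 16129/64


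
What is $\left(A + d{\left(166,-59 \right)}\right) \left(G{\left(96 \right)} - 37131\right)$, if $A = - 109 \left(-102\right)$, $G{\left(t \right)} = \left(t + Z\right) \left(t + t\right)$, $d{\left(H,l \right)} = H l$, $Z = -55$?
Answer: $-38738916$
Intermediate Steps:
$G{\left(t \right)} = 2 t \left(-55 + t\right)$ ($G{\left(t \right)} = \left(t - 55\right) \left(t + t\right) = \left(-55 + t\right) 2 t = 2 t \left(-55 + t\right)$)
$A = 11118$ ($A = \left(-1\right) \left(-11118\right) = 11118$)
$\left(A + d{\left(166,-59 \right)}\right) \left(G{\left(96 \right)} - 37131\right) = \left(11118 + 166 \left(-59\right)\right) \left(2 \cdot 96 \left(-55 + 96\right) - 37131\right) = \left(11118 - 9794\right) \left(2 \cdot 96 \cdot 41 - 37131\right) = 1324 \left(7872 - 37131\right) = 1324 \left(-29259\right) = -38738916$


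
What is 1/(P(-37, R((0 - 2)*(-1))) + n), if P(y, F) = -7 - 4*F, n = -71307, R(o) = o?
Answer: -1/71322 ≈ -1.4021e-5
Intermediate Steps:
1/(P(-37, R((0 - 2)*(-1))) + n) = 1/((-7 - 4*(0 - 2)*(-1)) - 71307) = 1/((-7 - (-8)*(-1)) - 71307) = 1/((-7 - 4*2) - 71307) = 1/((-7 - 8) - 71307) = 1/(-15 - 71307) = 1/(-71322) = -1/71322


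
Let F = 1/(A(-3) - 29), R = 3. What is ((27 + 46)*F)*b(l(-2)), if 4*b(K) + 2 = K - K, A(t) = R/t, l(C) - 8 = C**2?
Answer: 73/60 ≈ 1.2167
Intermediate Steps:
l(C) = 8 + C**2
A(t) = 3/t
F = -1/30 (F = 1/(3/(-3) - 29) = 1/(3*(-1/3) - 29) = 1/(-1 - 29) = 1/(-30) = -1/30 ≈ -0.033333)
b(K) = -1/2 (b(K) = -1/2 + (K - K)/4 = -1/2 + (1/4)*0 = -1/2 + 0 = -1/2)
((27 + 46)*F)*b(l(-2)) = ((27 + 46)*(-1/30))*(-1/2) = (73*(-1/30))*(-1/2) = -73/30*(-1/2) = 73/60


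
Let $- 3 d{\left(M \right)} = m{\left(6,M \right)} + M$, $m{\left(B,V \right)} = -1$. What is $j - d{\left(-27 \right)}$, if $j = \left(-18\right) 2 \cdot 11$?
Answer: $- \frac{1216}{3} \approx -405.33$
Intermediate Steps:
$d{\left(M \right)} = \frac{1}{3} - \frac{M}{3}$ ($d{\left(M \right)} = - \frac{-1 + M}{3} = \frac{1}{3} - \frac{M}{3}$)
$j = -396$ ($j = \left(-36\right) 11 = -396$)
$j - d{\left(-27 \right)} = -396 - \left(\frac{1}{3} - -9\right) = -396 - \left(\frac{1}{3} + 9\right) = -396 - \frac{28}{3} = - \frac{1216}{3}$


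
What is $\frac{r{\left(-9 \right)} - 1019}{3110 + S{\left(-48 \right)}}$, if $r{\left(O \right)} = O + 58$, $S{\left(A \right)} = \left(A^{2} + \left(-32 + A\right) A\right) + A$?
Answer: $- \frac{485}{4603} \approx -0.10537$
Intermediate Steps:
$S{\left(A \right)} = A + A^{2} + A \left(-32 + A\right)$ ($S{\left(A \right)} = \left(A^{2} + A \left(-32 + A\right)\right) + A = A + A^{2} + A \left(-32 + A\right)$)
$r{\left(O \right)} = 58 + O$
$\frac{r{\left(-9 \right)} - 1019}{3110 + S{\left(-48 \right)}} = \frac{\left(58 - 9\right) - 1019}{3110 - 48 \left(-31 + 2 \left(-48\right)\right)} = \frac{49 - 1019}{3110 - 48 \left(-31 - 96\right)} = - \frac{970}{3110 - -6096} = - \frac{970}{3110 + 6096} = - \frac{970}{9206} = \left(-970\right) \frac{1}{9206} = - \frac{485}{4603}$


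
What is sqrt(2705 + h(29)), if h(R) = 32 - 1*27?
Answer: sqrt(2710) ≈ 52.058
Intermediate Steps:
h(R) = 5 (h(R) = 32 - 27 = 5)
sqrt(2705 + h(29)) = sqrt(2705 + 5) = sqrt(2710)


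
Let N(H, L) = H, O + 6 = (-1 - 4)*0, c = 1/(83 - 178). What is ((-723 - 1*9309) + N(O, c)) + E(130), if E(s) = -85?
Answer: -10123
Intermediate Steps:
c = -1/95 (c = 1/(-95) = -1/95 ≈ -0.010526)
O = -6 (O = -6 + (-1 - 4)*0 = -6 - 5*0 = -6 + 0 = -6)
((-723 - 1*9309) + N(O, c)) + E(130) = ((-723 - 1*9309) - 6) - 85 = ((-723 - 9309) - 6) - 85 = (-10032 - 6) - 85 = -10038 - 85 = -10123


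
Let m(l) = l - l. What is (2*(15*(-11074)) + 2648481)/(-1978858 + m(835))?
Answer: -2316261/1978858 ≈ -1.1705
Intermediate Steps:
m(l) = 0
(2*(15*(-11074)) + 2648481)/(-1978858 + m(835)) = (2*(15*(-11074)) + 2648481)/(-1978858 + 0) = (2*(-166110) + 2648481)/(-1978858) = (-332220 + 2648481)*(-1/1978858) = 2316261*(-1/1978858) = -2316261/1978858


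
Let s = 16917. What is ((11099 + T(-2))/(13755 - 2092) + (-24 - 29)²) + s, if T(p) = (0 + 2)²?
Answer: 230075441/11663 ≈ 19727.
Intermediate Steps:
T(p) = 4 (T(p) = 2² = 4)
((11099 + T(-2))/(13755 - 2092) + (-24 - 29)²) + s = ((11099 + 4)/(13755 - 2092) + (-24 - 29)²) + 16917 = (11103/11663 + (-53)²) + 16917 = (11103*(1/11663) + 2809) + 16917 = (11103/11663 + 2809) + 16917 = 32772470/11663 + 16917 = 230075441/11663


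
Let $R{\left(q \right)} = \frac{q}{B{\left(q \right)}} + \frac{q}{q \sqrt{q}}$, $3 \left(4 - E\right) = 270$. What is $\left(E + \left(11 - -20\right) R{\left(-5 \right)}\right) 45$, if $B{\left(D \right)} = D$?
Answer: $-2475 - 279 i \sqrt{5} \approx -2475.0 - 623.86 i$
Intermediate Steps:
$E = -86$ ($E = 4 - 90 = -86$)
$R{\left(q \right)} = 1 + \frac{1}{\sqrt{q}}$ ($R{\left(q \right)} = \frac{q}{q} + \frac{q}{q \sqrt{q}} = 1 + \frac{q}{q^{\frac{3}{2}}} = 1 + \frac{1}{\sqrt{q}}$)
$\left(E + \left(11 - -20\right) R{\left(-5 \right)}\right) 45 = \left(-86 + \left(11 - -20\right) \left(1 + \frac{1}{\sqrt{-5}}\right)\right) 45 = \left(-86 + \left(11 + 20\right) \left(1 - \frac{i \sqrt{5}}{5}\right)\right) 45 = \left(-86 + 31 \left(1 - \frac{i \sqrt{5}}{5}\right)\right) 45 = \left(-86 + \left(31 - \frac{31 i \sqrt{5}}{5}\right)\right) 45 = \left(-55 - \frac{31 i \sqrt{5}}{5}\right) 45 = -2475 - 279 i \sqrt{5}$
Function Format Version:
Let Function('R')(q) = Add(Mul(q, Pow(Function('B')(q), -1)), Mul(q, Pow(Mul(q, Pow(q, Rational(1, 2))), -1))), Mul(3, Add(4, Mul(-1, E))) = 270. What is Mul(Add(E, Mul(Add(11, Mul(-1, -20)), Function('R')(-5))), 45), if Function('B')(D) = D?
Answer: Add(-2475, Mul(-279, I, Pow(5, Rational(1, 2)))) ≈ Add(-2475.0, Mul(-623.86, I))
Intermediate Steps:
E = -86 (E = Add(4, Mul(Rational(-1, 3), 270)) = Add(4, -90) = -86)
Function('R')(q) = Add(1, Pow(q, Rational(-1, 2))) (Function('R')(q) = Add(Mul(q, Pow(q, -1)), Mul(q, Pow(Mul(q, Pow(q, Rational(1, 2))), -1))) = Add(1, Mul(q, Pow(Pow(q, Rational(3, 2)), -1))) = Add(1, Mul(q, Pow(q, Rational(-3, 2)))) = Add(1, Pow(q, Rational(-1, 2))))
Mul(Add(E, Mul(Add(11, Mul(-1, -20)), Function('R')(-5))), 45) = Mul(Add(-86, Mul(Add(11, Mul(-1, -20)), Add(1, Pow(-5, Rational(-1, 2))))), 45) = Mul(Add(-86, Mul(Add(11, 20), Add(1, Mul(Rational(-1, 5), I, Pow(5, Rational(1, 2)))))), 45) = Mul(Add(-86, Mul(31, Add(1, Mul(Rational(-1, 5), I, Pow(5, Rational(1, 2)))))), 45) = Mul(Add(-86, Add(31, Mul(Rational(-31, 5), I, Pow(5, Rational(1, 2))))), 45) = Mul(Add(-55, Mul(Rational(-31, 5), I, Pow(5, Rational(1, 2)))), 45) = Add(-2475, Mul(-279, I, Pow(5, Rational(1, 2))))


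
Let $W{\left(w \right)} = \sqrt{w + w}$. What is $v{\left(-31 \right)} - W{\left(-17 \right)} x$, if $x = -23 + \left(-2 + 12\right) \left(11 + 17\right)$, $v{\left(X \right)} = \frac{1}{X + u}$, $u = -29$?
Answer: $- \frac{1}{60} - 257 i \sqrt{34} \approx -0.016667 - 1498.6 i$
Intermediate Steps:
$v{\left(X \right)} = \frac{1}{-29 + X}$ ($v{\left(X \right)} = \frac{1}{X - 29} = \frac{1}{-29 + X}$)
$W{\left(w \right)} = \sqrt{2} \sqrt{w}$ ($W{\left(w \right)} = \sqrt{2 w} = \sqrt{2} \sqrt{w}$)
$x = 257$ ($x = -23 + 10 \cdot 28 = -23 + 280 = 257$)
$v{\left(-31 \right)} - W{\left(-17 \right)} x = \frac{1}{-29 - 31} - \sqrt{2} \sqrt{-17} \cdot 257 = \frac{1}{-60} - \sqrt{2} i \sqrt{17} \cdot 257 = - \frac{1}{60} - i \sqrt{34} \cdot 257 = - \frac{1}{60} - 257 i \sqrt{34}$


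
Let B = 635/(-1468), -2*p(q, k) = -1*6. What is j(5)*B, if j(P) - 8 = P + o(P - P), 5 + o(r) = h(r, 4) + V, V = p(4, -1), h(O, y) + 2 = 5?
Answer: -4445/734 ≈ -6.0559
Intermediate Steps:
h(O, y) = 3 (h(O, y) = -2 + 5 = 3)
p(q, k) = 3 (p(q, k) = -(-1)*6/2 = -½*(-6) = 3)
V = 3
o(r) = 1 (o(r) = -5 + (3 + 3) = -5 + 6 = 1)
j(P) = 9 + P (j(P) = 8 + (P + 1) = 8 + (1 + P) = 9 + P)
B = -635/1468 (B = 635*(-1/1468) = -635/1468 ≈ -0.43256)
j(5)*B = (9 + 5)*(-635/1468) = 14*(-635/1468) = -4445/734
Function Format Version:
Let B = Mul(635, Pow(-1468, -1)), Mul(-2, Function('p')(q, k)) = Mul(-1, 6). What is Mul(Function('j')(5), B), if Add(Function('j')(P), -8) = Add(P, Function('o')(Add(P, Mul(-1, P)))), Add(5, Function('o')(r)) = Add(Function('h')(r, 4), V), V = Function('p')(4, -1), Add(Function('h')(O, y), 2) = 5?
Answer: Rational(-4445, 734) ≈ -6.0559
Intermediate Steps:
Function('h')(O, y) = 3 (Function('h')(O, y) = Add(-2, 5) = 3)
Function('p')(q, k) = 3 (Function('p')(q, k) = Mul(Rational(-1, 2), Mul(-1, 6)) = Mul(Rational(-1, 2), -6) = 3)
V = 3
Function('o')(r) = 1 (Function('o')(r) = Add(-5, Add(3, 3)) = Add(-5, 6) = 1)
Function('j')(P) = Add(9, P) (Function('j')(P) = Add(8, Add(P, 1)) = Add(8, Add(1, P)) = Add(9, P))
B = Rational(-635, 1468) (B = Mul(635, Rational(-1, 1468)) = Rational(-635, 1468) ≈ -0.43256)
Mul(Function('j')(5), B) = Mul(Add(9, 5), Rational(-635, 1468)) = Mul(14, Rational(-635, 1468)) = Rational(-4445, 734)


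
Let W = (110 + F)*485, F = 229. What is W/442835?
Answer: 32883/88567 ≈ 0.37128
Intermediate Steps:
W = 164415 (W = (110 + 229)*485 = 339*485 = 164415)
W/442835 = 164415/442835 = 164415*(1/442835) = 32883/88567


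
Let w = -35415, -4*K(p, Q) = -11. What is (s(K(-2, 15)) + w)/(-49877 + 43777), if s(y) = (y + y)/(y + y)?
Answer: 17707/3050 ≈ 5.8056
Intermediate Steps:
K(p, Q) = 11/4 (K(p, Q) = -¼*(-11) = 11/4)
s(y) = 1 (s(y) = (2*y)/((2*y)) = (2*y)*(1/(2*y)) = 1)
(s(K(-2, 15)) + w)/(-49877 + 43777) = (1 - 35415)/(-49877 + 43777) = -35414/(-6100) = -35414*(-1/6100) = 17707/3050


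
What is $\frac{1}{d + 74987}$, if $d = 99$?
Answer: $\frac{1}{75086} \approx 1.3318 \cdot 10^{-5}$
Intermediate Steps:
$\frac{1}{d + 74987} = \frac{1}{99 + 74987} = \frac{1}{75086}$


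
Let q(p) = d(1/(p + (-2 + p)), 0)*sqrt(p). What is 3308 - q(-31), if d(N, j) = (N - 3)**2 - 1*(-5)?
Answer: 3308 - 57729*I*sqrt(31)/4096 ≈ 3308.0 - 78.472*I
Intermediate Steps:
d(N, j) = 5 + (-3 + N)**2 (d(N, j) = (-3 + N)**2 + 5 = 5 + (-3 + N)**2)
q(p) = sqrt(p)*(5 + (-3 + 1/(-2 + 2*p))**2) (q(p) = (5 + (-3 + 1/(p + (-2 + p)))**2)*sqrt(p) = (5 + (-3 + 1/(-2 + 2*p))**2)*sqrt(p) = sqrt(p)*(5 + (-3 + 1/(-2 + 2*p))**2))
3308 - q(-31) = 3308 - sqrt(-31)*((-7 + 6*(-31))**2 + 20*(-1 - 31)**2)/(4*(-1 - 31)**2) = 3308 - I*sqrt(31)*((-7 - 186)**2 + 20*(-32)**2)/(4*(-32)**2) = 3308 - I*sqrt(31)*((-193)**2 + 20*1024)/(4*1024) = 3308 - I*sqrt(31)*(37249 + 20480)/(4*1024) = 3308 - I*sqrt(31)*57729/(4*1024) = 3308 - 57729*I*sqrt(31)/4096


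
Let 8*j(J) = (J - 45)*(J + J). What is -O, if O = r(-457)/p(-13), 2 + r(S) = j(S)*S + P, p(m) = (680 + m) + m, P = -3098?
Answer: 52427299/1308 ≈ 40082.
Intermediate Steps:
j(J) = J*(-45 + J)/4 (j(J) = ((J - 45)*(J + J))/8 = ((-45 + J)*(2*J))/8 = (2*J*(-45 + J))/8 = J*(-45 + J)/4)
p(m) = 680 + 2*m
r(S) = -3100 + S²*(-45 + S)/4 (r(S) = -2 + ((S*(-45 + S)/4)*S - 3098) = -2 + (S²*(-45 + S)/4 - 3098) = -2 + (-3098 + S²*(-45 + S)/4) = -3100 + S²*(-45 + S)/4)
O = -52427299/1308 (O = (-3100 + (¼)*(-457)²*(-45 - 457))/(680 + 2*(-13)) = (-3100 + (¼)*208849*(-502))/(680 - 26) = (-3100 - 52421099/2)/654 = -52427299/2*1/654 = -52427299/1308 ≈ -40082.)
-O = -1*(-52427299/1308) = 52427299/1308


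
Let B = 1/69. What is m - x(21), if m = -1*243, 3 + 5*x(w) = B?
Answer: -83629/345 ≈ -242.40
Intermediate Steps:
B = 1/69 ≈ 0.014493
x(w) = -206/345 (x(w) = -3/5 + (1/5)*(1/69) = -3/5 + 1/345 = -206/345)
m = -243
m - x(21) = -243 - 1*(-206/345) = -243 + 206/345 = -83629/345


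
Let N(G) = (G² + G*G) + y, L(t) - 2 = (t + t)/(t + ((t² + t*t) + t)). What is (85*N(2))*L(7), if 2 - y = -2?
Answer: 4335/2 ≈ 2167.5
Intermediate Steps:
y = 4 (y = 2 - 1*(-2) = 2 + 2 = 4)
L(t) = 2 + 2*t/(2*t + 2*t²) (L(t) = 2 + (t + t)/(t + ((t² + t*t) + t)) = 2 + (2*t)/(t + ((t² + t²) + t)) = 2 + (2*t)/(t + (2*t² + t)) = 2 + (2*t)/(t + (t + 2*t²)) = 2 + (2*t)/(2*t + 2*t²) = 2 + 2*t/(2*t + 2*t²))
N(G) = 4 + 2*G² (N(G) = (G² + G*G) + 4 = (G² + G²) + 4 = 2*G² + 4 = 4 + 2*G²)
(85*N(2))*L(7) = (85*(4 + 2*2²))*((3 + 2*7)/(1 + 7)) = (85*(4 + 2*4))*((3 + 14)/8) = (85*(4 + 8))*((⅛)*17) = (85*12)*(17/8) = 1020*(17/8) = 4335/2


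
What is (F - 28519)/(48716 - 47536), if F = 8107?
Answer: -5103/295 ≈ -17.298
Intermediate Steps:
(F - 28519)/(48716 - 47536) = (8107 - 28519)/(48716 - 47536) = -20412/1180 = -20412*1/1180 = -5103/295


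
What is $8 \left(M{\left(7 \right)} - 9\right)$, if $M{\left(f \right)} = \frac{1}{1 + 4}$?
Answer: $- \frac{352}{5} \approx -70.4$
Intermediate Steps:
$M{\left(f \right)} = \frac{1}{5}$
$8 \left(M{\left(7 \right)} - 9\right) = 8 \left(\frac{1}{5} - 9\right) = 8 \left(- \frac{44}{5}\right) = - \frac{352}{5}$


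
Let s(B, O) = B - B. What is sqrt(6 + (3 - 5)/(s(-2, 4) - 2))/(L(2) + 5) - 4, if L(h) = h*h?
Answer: -4 + sqrt(7)/9 ≈ -3.7060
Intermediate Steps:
L(h) = h**2
s(B, O) = 0
sqrt(6 + (3 - 5)/(s(-2, 4) - 2))/(L(2) + 5) - 4 = sqrt(6 + (3 - 5)/(0 - 2))/(2**2 + 5) - 4 = sqrt(6 - 2/(-2))/(4 + 5) - 4 = sqrt(6 - 2*(-1/2))/9 - 4 = sqrt(6 + 1)/9 - 4 = sqrt(7)/9 - 4 = -4 + sqrt(7)/9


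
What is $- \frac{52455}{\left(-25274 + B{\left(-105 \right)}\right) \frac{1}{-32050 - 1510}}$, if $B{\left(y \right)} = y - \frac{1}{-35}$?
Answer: $- \frac{197479625}{2847} \approx -69364.0$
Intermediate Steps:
$B{\left(y \right)} = \frac{1}{35} + y$ ($B{\left(y \right)} = y - - \frac{1}{35} = y + \frac{1}{35} = \frac{1}{35} + y$)
$- \frac{52455}{\left(-25274 + B{\left(-105 \right)}\right) \frac{1}{-32050 - 1510}} = - \frac{52455}{\left(-25274 + \left(\frac{1}{35} - 105\right)\right) \frac{1}{-32050 - 1510}} = - \frac{52455}{\left(-25274 - \frac{3674}{35}\right) \frac{1}{-33560}} = - \frac{52455}{\left(- \frac{888264}{35}\right) \left(- \frac{1}{33560}\right)} = - \frac{52455}{\frac{111033}{146825}} = \left(-52455\right) \frac{146825}{111033} = - \frac{197479625}{2847}$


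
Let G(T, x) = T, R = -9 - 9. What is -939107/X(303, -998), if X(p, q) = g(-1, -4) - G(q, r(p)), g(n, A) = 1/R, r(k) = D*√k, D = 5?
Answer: -16903926/17963 ≈ -941.04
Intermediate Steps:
r(k) = 5*√k
R = -18
g(n, A) = -1/18 (g(n, A) = 1/(-18) = -1/18)
X(p, q) = -1/18 - q
-939107/X(303, -998) = -939107/(-1/18 - 1*(-998)) = -939107/(-1/18 + 998) = -939107/17963/18 = -939107*18/17963 = -16903926/17963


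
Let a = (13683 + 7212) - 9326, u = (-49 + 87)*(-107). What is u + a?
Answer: 7503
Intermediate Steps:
u = -4066 (u = 38*(-107) = -4066)
a = 11569 (a = 20895 - 9326 = 11569)
u + a = -4066 + 11569 = 7503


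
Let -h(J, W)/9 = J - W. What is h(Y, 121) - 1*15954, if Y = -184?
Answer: -13209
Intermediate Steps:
h(J, W) = -9*J + 9*W (h(J, W) = -9*(J - W) = -9*J + 9*W)
h(Y, 121) - 1*15954 = (-9*(-184) + 9*121) - 1*15954 = (1656 + 1089) - 15954 = 2745 - 15954 = -13209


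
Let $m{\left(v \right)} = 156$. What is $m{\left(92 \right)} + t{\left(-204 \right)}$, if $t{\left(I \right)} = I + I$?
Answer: $-252$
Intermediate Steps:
$t{\left(I \right)} = 2 I$
$m{\left(92 \right)} + t{\left(-204 \right)} = 156 + 2 \left(-204\right) = 156 - 408 = -252$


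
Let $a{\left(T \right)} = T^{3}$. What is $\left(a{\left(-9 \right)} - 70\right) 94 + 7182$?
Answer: $-67924$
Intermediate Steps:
$\left(a{\left(-9 \right)} - 70\right) 94 + 7182 = \left(\left(-9\right)^{3} - 70\right) 94 + 7182 = \left(-729 - 70\right) 94 + 7182 = \left(-799\right) 94 + 7182 = -75106 + 7182 = -67924$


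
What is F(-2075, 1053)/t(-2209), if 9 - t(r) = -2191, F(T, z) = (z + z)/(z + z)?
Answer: 1/2200 ≈ 0.00045455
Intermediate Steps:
F(T, z) = 1 (F(T, z) = (2*z)/((2*z)) = (2*z)*(1/(2*z)) = 1)
t(r) = 2200 (t(r) = 9 - 1*(-2191) = 9 + 2191 = 2200)
F(-2075, 1053)/t(-2209) = 1/2200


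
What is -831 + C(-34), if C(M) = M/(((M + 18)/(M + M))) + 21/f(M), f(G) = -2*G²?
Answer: -2255377/2312 ≈ -975.51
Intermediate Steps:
C(M) = -21/(2*M²) + 2*M²/(18 + M) (C(M) = M/(((M + 18)/(M + M))) + 21/((-2*M²)) = M/(((18 + M)/((2*M)))) + 21*(-1/(2*M²)) = M/(((18 + M)*(1/(2*M)))) - 21/(2*M²) = M/(((18 + M)/(2*M))) - 21/(2*M²) = M*(2*M/(18 + M)) - 21/(2*M²) = 2*M²/(18 + M) - 21/(2*M²) = -21/(2*M²) + 2*M²/(18 + M))
-831 + C(-34) = -831 + (½)*(-378 - 21*(-34) + 4*(-34)⁴)/((-34)²*(18 - 34)) = -831 + (½)*(1/1156)*(-378 + 714 + 4*1336336)/(-16) = -831 + (½)*(1/1156)*(-1/16)*(-378 + 714 + 5345344) = -831 + (½)*(1/1156)*(-1/16)*5345680 = -831 - 334105/2312 = -2255377/2312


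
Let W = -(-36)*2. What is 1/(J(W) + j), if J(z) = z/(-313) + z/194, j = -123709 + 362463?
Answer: 30361/7248814478 ≈ 4.1884e-6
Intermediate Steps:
j = 238754
W = 72 (W = -18*(-4) = 72)
J(z) = 119*z/60722 (J(z) = z*(-1/313) + z*(1/194) = -z/313 + z/194 = 119*z/60722)
1/(J(W) + j) = 1/((119/60722)*72 + 238754) = 1/(4284/30361 + 238754) = 1/(7248814478/30361) = 30361/7248814478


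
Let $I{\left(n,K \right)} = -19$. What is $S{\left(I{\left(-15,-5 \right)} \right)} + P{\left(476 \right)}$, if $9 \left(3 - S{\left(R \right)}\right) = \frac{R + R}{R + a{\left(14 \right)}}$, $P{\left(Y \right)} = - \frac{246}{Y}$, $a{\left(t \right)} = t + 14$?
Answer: $\frac{56915}{19278} \approx 2.9523$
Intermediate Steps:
$a{\left(t \right)} = 14 + t$
$S{\left(R \right)} = 3 - \frac{2 R}{9 \left(28 + R\right)}$ ($S{\left(R \right)} = 3 - \frac{\left(R + R\right) \frac{1}{R + \left(14 + 14\right)}}{9} = 3 - \frac{2 R \frac{1}{R + 28}}{9} = 3 - \frac{2 R \frac{1}{28 + R}}{9} = 3 - \frac{2 R}{9 \left(28 + R\right)}$)
$S{\left(I{\left(-15,-5 \right)} \right)} + P{\left(476 \right)} = \frac{756 + 25 \left(-19\right)}{9 \left(28 - 19\right)} - \frac{246}{476} = \frac{756 - 475}{9 \cdot 9} - \frac{123}{238} = \frac{1}{9} \cdot \frac{1}{9} \cdot 281 - \frac{123}{238} = \frac{281}{81} - \frac{123}{238} = \frac{56915}{19278}$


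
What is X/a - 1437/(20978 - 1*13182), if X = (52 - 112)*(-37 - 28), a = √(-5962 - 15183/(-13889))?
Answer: -1437/7796 - 780*I*√1149884685115/16558207 ≈ -0.18433 - 50.514*I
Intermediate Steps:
a = I*√1149884685115/13889 (a = √(-5962 - 15183*(-1/13889)) = √(-5962 + 15183/13889) = √(-82791035/13889) = I*√1149884685115/13889 ≈ 77.207*I)
X = 3900 (X = -60*(-65) = 3900)
X/a - 1437/(20978 - 1*13182) = 3900/((I*√1149884685115/13889)) - 1437/(20978 - 1*13182) = 3900*(-I*√1149884685115/82791035) - 1437/(20978 - 13182) = -780*I*√1149884685115/16558207 - 1437/7796 = -1437/7796 - 780*I*√1149884685115/16558207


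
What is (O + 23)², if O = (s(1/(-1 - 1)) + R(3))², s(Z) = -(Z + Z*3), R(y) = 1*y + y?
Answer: 7569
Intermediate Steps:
R(y) = 2*y (R(y) = y + y = 2*y)
s(Z) = -4*Z (s(Z) = -(Z + 3*Z) = -4*Z)
O = 64 (O = (-4/(-1 - 1) + 2*3)² = (-4/(-2) + 6)² = (-4*(-½) + 6)² = (2 + 6)² = 8² = 64)
(O + 23)² = (64 + 23)² = 87² = 7569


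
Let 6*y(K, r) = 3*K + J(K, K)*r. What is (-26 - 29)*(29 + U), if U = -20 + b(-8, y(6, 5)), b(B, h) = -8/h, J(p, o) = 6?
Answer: -440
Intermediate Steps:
y(K, r) = r + K/2 (y(K, r) = (3*K + 6*r)/6 = r + K/2)
U = -21 (U = -20 - 8/(5 + (½)*6) = -20 - 8/(5 + 3) = -20 - 8/8 = -20 - 8*⅛ = -20 - 1 = -21)
(-26 - 29)*(29 + U) = (-26 - 29)*(29 - 21) = -55*8 = -440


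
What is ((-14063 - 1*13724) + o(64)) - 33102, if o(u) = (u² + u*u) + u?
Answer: -52633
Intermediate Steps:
o(u) = u + 2*u² (o(u) = (u² + u²) + u = 2*u² + u = u + 2*u²)
((-14063 - 1*13724) + o(64)) - 33102 = ((-14063 - 1*13724) + 64*(1 + 2*64)) - 33102 = ((-14063 - 13724) + 64*(1 + 128)) - 33102 = (-27787 + 64*129) - 33102 = (-27787 + 8256) - 33102 = -19531 - 33102 = -52633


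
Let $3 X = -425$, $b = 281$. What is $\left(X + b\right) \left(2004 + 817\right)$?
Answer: $\frac{1179178}{3} \approx 3.9306 \cdot 10^{5}$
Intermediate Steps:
$X = - \frac{425}{3}$ ($X = \frac{1}{3} \left(-425\right) = - \frac{425}{3} \approx -141.67$)
$\left(X + b\right) \left(2004 + 817\right) = \left(- \frac{425}{3} + 281\right) \left(2004 + 817\right) = \frac{418}{3} \cdot 2821 = \frac{1179178}{3}$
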